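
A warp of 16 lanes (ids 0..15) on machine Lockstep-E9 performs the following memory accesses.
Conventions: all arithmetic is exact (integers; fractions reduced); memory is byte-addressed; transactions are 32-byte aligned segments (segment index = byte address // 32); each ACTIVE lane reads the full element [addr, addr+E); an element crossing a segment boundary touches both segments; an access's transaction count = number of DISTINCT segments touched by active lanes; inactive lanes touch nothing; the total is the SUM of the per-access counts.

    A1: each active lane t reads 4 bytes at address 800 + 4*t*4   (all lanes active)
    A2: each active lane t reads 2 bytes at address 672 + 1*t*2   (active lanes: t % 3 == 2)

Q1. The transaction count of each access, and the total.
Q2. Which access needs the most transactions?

A1: 8 transactions
A2: 1 transaction

Answer: 8,1; total 9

Answer: A1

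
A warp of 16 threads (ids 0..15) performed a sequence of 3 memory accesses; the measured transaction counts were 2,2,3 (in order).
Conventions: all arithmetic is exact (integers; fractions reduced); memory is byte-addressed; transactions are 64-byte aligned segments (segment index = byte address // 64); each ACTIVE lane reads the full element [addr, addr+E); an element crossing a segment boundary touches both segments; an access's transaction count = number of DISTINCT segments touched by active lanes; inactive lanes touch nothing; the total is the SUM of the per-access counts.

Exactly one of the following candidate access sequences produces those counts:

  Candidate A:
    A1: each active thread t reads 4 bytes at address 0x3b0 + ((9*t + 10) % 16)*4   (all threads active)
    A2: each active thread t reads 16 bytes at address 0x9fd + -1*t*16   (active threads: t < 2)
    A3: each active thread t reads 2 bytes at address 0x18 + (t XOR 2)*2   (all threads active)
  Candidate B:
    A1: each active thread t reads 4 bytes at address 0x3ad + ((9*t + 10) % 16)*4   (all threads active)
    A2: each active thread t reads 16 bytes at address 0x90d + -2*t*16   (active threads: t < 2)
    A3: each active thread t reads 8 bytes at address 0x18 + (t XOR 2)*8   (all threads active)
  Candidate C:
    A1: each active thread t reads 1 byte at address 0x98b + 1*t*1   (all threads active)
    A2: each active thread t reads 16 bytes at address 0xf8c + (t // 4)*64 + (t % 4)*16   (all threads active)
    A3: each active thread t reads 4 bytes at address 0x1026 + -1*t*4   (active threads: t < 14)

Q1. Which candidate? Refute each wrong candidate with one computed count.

A: A3 gives 1 transaction, not 3
C: A1 gives 1 transaction, not 2
B: all counts match (2,2,3)

Answer: B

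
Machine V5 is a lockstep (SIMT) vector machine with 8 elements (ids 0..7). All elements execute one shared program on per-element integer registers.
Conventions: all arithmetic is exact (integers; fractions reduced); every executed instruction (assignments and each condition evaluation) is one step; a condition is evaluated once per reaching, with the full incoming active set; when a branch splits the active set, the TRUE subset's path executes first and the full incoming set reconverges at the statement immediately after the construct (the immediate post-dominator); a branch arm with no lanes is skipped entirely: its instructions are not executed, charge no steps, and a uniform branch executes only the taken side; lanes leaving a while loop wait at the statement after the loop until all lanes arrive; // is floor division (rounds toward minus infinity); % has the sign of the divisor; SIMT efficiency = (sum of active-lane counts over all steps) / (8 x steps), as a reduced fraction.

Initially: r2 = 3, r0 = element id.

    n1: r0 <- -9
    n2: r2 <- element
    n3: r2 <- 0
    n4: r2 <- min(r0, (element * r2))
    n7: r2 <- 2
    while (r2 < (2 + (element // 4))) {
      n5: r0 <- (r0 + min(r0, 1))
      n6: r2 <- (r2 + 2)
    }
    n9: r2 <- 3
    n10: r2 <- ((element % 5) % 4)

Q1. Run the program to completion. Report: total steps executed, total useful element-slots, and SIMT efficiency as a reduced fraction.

Answer: 11 steps, 76 useful, 19/22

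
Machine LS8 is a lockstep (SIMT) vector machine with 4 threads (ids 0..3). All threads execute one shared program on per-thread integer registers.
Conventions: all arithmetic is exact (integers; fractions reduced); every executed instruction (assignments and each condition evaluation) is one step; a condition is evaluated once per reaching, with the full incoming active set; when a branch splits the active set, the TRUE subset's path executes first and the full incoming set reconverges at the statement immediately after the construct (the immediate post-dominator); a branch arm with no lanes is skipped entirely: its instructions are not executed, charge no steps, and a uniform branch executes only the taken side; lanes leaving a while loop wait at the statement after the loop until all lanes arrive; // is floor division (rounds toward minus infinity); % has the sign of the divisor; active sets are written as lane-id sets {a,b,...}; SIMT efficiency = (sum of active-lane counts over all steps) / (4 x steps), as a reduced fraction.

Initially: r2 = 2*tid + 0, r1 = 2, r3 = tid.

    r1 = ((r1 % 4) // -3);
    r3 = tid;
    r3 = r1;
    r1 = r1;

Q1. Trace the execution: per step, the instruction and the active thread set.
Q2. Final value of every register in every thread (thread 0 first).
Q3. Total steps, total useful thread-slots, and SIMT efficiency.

step 0: r1 <- ((r1 % 4) // -3)       {0,1,2,3}
step 1: r3 <- tid                    {0,1,2,3}
step 2: r3 <- r1                     {0,1,2,3}
step 3: r1 <- r1                     {0,1,2,3}

Answer: 4 steps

r2: 0,2,4,6
r1: -1,-1,-1,-1
r3: -1,-1,-1,-1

steps = 4; useful = 16; efficiency = 16/16 = 1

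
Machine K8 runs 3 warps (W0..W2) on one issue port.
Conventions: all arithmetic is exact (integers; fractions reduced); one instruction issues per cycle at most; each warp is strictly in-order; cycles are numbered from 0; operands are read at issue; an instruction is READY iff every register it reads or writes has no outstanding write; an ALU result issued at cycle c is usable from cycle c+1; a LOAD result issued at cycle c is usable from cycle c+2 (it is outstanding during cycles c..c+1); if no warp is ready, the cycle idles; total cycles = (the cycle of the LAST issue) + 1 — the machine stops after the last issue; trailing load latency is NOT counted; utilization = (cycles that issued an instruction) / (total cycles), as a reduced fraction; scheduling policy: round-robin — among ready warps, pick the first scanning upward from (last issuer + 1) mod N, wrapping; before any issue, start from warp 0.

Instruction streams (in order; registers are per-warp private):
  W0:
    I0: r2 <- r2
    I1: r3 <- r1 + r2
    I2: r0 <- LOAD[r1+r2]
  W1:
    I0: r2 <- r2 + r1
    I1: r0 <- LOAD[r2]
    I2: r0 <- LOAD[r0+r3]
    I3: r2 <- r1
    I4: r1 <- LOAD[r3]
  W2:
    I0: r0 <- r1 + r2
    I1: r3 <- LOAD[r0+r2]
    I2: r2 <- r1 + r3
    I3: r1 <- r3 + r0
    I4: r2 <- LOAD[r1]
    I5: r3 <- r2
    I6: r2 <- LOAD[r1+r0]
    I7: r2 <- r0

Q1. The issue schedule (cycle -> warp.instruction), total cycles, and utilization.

cycle 0: W0.I0
cycle 1: W1.I0
cycle 2: W2.I0
cycle 3: W0.I1
cycle 4: W1.I1
cycle 5: W2.I1
cycle 6: W0.I2
cycle 7: W1.I2
cycle 8: W2.I2
cycle 9: W1.I3
cycle 10: W2.I3
cycle 11: W1.I4
cycle 12: W2.I4
cycle 13: idle
cycle 14: W2.I5
cycle 15: W2.I6
cycle 16: idle
cycle 17: W2.I7

Answer: 18 cycles, utilization 8/9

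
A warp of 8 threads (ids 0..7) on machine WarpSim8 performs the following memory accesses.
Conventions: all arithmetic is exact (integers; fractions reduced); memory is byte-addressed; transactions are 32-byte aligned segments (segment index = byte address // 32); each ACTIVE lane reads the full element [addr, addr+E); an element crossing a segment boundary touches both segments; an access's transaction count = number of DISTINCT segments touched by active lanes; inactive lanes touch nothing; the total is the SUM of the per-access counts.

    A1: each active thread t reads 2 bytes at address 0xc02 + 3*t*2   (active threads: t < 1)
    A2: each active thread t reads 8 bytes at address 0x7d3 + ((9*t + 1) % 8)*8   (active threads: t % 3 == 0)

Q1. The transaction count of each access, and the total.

A1: 1 transaction
A2: 3 transactions

Answer: 1,3; total 4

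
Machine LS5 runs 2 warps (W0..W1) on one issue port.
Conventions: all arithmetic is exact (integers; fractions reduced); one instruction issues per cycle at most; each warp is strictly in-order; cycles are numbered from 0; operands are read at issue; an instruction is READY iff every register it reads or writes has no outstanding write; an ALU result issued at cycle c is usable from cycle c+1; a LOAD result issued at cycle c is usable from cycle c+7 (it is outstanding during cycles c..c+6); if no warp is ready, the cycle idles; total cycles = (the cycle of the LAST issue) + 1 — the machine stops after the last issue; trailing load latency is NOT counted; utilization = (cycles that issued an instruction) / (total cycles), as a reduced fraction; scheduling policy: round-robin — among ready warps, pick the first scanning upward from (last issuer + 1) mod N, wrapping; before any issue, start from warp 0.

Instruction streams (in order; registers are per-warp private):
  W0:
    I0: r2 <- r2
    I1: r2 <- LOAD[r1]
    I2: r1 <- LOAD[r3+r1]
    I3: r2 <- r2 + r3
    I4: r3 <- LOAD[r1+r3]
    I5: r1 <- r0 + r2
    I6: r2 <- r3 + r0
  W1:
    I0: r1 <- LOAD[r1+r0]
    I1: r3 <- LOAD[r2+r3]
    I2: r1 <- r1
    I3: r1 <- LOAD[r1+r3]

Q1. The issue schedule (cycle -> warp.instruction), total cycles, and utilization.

cycle 0: W0.I0
cycle 1: W1.I0
cycle 2: W0.I1
cycle 3: W1.I1
cycle 4: W0.I2
cycle 5: idle
cycle 6: idle
cycle 7: idle
cycle 8: W1.I2
cycle 9: W0.I3
cycle 10: W1.I3
cycle 11: W0.I4
cycle 12: W0.I5
cycle 13: idle
cycle 14: idle
cycle 15: idle
cycle 16: idle
cycle 17: idle
cycle 18: W0.I6

Answer: 19 cycles, utilization 11/19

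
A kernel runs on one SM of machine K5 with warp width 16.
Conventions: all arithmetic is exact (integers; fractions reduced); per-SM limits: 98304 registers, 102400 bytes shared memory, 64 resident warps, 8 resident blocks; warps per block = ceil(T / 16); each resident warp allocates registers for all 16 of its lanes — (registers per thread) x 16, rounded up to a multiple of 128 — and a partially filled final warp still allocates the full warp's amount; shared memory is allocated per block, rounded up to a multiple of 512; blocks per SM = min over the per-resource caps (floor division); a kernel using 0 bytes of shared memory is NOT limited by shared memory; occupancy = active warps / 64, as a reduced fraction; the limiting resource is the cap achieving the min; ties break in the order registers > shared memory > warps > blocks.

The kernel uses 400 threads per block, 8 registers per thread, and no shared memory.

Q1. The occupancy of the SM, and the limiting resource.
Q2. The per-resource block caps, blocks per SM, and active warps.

Answer: occupancy 25/32, limited by warps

registers: 30 blocks
shared memory: no limit (kernel uses none)
warps: 2 blocks
blocks: 8 blocks

Answer: 2 blocks, 50 active warps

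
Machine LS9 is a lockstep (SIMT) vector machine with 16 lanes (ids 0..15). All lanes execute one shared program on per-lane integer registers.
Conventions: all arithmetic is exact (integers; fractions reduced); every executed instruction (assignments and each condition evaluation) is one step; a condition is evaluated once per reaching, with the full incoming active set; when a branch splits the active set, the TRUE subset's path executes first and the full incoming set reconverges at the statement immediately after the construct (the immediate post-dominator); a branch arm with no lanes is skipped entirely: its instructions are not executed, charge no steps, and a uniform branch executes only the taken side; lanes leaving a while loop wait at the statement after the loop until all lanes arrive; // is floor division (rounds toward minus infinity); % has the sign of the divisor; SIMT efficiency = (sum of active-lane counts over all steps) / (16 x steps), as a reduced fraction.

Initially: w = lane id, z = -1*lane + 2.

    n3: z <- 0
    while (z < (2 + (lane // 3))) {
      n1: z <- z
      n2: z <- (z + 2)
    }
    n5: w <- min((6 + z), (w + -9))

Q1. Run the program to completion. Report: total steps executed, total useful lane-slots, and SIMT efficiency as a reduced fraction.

Answer: 15 steps, 159 useful, 53/80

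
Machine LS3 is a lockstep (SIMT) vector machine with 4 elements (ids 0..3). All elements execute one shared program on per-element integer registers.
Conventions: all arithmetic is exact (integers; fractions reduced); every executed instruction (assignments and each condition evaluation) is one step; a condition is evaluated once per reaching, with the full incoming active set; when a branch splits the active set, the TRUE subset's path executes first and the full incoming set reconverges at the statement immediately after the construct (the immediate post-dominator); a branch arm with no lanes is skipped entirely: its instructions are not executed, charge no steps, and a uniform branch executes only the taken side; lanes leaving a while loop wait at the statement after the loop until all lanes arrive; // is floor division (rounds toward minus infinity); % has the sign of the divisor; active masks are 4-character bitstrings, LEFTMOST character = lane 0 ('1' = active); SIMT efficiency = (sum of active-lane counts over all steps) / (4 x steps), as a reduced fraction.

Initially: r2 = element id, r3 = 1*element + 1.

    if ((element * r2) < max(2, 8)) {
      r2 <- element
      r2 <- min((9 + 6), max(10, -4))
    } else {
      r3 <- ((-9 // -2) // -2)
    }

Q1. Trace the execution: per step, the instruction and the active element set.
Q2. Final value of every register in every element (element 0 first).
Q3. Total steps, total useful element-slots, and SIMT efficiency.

step 0: eval ((element * r2) < max(2, 8)) 1111
step 1: r2 <- element                1110
step 2: r2 <- min((9 + 6), max(10, -4)) 1110
step 3: r3 <- ((-9 // -2) // -2)     0001

Answer: 4 steps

r2: 10,10,10,3
r3: 1,2,3,-2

steps = 4; useful = 11; efficiency = 11/16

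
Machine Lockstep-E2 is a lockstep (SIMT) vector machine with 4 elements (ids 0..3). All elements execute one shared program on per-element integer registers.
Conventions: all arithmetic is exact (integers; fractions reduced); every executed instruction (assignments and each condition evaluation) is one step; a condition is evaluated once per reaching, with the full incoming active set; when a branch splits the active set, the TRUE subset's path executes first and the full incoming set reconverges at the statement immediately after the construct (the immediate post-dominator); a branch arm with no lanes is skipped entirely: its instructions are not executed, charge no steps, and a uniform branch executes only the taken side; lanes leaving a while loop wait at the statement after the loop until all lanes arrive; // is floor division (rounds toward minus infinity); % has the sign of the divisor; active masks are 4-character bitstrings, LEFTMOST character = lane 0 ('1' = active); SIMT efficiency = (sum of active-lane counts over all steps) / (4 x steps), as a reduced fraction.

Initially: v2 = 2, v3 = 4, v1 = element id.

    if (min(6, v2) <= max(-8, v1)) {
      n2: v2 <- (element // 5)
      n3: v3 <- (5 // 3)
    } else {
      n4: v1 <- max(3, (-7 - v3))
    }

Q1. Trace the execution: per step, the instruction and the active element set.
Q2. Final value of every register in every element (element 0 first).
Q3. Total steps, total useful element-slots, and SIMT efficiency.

step 0: eval (min(6, v2) <= max(-8, v1)) 1111
step 1: v2 <- (element // 5)         0011
step 2: v3 <- (5 // 3)               0011
step 3: v1 <- max(3, (-7 - v3))      1100

Answer: 4 steps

v2: 2,2,0,0
v3: 4,4,1,1
v1: 3,3,2,3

steps = 4; useful = 10; efficiency = 10/16 = 5/8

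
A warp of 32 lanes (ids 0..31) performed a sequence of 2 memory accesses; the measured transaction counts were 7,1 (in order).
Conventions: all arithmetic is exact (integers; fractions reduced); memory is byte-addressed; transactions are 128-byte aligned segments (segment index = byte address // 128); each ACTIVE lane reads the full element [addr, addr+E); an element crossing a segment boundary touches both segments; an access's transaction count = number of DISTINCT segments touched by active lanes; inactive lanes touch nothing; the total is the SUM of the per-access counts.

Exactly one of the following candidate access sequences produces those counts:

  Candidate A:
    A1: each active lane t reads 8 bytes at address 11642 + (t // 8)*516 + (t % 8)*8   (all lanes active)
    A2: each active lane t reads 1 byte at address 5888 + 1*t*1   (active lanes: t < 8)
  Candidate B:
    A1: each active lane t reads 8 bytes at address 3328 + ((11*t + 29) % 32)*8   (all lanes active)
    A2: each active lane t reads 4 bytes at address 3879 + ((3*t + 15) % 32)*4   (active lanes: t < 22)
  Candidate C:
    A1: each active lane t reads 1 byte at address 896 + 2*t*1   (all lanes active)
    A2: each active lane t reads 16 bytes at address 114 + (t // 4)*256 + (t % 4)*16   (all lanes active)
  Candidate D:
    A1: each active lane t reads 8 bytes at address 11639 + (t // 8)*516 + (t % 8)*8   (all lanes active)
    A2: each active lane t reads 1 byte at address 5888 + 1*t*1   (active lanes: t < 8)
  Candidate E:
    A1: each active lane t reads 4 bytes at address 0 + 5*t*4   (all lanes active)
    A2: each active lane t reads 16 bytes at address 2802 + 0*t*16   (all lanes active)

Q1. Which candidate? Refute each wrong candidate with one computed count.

A: A1 gives 6 transactions, not 7
B: A1 gives 2 transactions, not 7
C: A1 gives 1 transaction, not 7
E: A1 gives 5 transactions, not 7
D: all counts match (7,1)

Answer: D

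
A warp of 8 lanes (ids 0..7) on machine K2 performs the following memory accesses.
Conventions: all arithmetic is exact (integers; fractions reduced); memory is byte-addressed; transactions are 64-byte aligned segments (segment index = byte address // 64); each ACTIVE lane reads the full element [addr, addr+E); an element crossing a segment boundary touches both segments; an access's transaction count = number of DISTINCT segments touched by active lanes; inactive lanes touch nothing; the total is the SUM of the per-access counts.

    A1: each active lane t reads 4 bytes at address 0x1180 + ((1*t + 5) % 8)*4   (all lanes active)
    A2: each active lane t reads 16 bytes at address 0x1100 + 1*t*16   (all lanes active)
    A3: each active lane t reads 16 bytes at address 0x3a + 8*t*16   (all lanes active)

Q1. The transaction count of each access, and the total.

A1: 1 transaction
A2: 2 transactions
A3: 16 transactions

Answer: 1,2,16; total 19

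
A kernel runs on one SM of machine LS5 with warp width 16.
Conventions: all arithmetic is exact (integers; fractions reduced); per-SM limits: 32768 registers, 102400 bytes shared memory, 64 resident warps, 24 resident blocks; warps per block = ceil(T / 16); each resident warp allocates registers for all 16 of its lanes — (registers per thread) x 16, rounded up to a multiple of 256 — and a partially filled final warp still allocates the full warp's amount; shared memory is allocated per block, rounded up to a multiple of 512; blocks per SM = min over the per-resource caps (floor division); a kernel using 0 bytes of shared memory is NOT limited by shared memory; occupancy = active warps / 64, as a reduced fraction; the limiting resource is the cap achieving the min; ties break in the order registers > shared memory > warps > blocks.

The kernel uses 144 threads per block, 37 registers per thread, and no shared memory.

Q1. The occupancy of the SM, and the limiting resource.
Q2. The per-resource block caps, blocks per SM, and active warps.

Answer: occupancy 9/16, limited by registers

registers: 4 blocks
shared memory: no limit (kernel uses none)
warps: 7 blocks
blocks: 24 blocks

Answer: 4 blocks, 36 active warps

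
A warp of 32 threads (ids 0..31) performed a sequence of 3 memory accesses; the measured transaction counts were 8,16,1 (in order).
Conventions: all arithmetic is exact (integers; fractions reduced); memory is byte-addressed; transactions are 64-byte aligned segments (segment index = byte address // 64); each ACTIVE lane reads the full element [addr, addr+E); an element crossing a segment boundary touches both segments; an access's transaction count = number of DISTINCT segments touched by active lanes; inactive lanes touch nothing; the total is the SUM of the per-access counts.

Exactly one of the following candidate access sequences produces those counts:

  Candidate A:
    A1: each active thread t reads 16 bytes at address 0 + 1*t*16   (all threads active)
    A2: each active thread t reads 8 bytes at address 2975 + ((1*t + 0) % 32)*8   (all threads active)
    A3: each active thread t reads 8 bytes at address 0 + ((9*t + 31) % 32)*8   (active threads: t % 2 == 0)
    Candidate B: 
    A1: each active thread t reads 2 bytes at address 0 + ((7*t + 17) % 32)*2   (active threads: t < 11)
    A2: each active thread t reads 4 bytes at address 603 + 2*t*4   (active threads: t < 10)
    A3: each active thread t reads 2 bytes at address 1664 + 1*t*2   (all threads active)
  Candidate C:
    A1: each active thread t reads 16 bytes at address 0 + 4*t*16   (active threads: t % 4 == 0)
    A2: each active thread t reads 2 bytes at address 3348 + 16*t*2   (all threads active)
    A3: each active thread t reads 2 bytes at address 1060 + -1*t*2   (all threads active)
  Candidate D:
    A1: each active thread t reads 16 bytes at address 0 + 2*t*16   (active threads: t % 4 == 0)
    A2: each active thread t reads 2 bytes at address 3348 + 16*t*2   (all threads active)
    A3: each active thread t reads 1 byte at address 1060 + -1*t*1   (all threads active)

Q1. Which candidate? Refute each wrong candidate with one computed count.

A: A2 gives 5 transactions, not 16
B: A1 gives 1 transaction, not 8
C: A3 gives 2 transactions, not 1
D: all counts match (8,16,1)

Answer: D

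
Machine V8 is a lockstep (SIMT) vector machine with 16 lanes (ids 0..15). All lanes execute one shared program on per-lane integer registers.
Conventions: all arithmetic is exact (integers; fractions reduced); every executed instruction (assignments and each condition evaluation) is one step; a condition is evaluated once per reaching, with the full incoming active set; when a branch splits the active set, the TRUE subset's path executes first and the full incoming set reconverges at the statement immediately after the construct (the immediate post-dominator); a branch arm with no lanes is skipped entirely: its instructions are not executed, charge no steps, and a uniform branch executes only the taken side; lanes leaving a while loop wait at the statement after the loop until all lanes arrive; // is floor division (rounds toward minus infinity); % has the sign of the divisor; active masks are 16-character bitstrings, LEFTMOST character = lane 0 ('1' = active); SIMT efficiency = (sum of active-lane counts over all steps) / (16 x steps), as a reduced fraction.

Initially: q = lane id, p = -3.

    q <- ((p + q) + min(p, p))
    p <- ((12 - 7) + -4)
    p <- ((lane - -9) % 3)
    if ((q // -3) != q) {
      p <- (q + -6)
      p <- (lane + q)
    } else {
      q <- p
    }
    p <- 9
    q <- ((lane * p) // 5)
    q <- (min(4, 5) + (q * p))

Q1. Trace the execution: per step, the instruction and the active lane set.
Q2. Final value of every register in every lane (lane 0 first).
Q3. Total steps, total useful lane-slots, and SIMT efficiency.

step 0: q <- ((p + q) + min(p, p))   1111111111111111
step 1: p <- ((12 - 7) + -4)         1111111111111111
step 2: p <- ((lane - -9) % 3)       1111111111111111
step 3: eval ((q // -3) != q)        1111111111111111
step 4: p <- (q + -6)                1111110111111111
step 5: p <- (lane + q)              1111110111111111
step 6: q <- p                       0000001000000000
step 7: p <- 9                       1111111111111111
step 8: q <- ((lane * p) // 5)       1111111111111111
step 9: q <- (min(4, 5) + (q * p))   1111111111111111

Answer: 10 steps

q: 4,13,31,49,67,85,94,112,130,148,166,175,193,211,229,247
p: 9,9,9,9,9,9,9,9,9,9,9,9,9,9,9,9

steps = 10; useful = 143; efficiency = 143/160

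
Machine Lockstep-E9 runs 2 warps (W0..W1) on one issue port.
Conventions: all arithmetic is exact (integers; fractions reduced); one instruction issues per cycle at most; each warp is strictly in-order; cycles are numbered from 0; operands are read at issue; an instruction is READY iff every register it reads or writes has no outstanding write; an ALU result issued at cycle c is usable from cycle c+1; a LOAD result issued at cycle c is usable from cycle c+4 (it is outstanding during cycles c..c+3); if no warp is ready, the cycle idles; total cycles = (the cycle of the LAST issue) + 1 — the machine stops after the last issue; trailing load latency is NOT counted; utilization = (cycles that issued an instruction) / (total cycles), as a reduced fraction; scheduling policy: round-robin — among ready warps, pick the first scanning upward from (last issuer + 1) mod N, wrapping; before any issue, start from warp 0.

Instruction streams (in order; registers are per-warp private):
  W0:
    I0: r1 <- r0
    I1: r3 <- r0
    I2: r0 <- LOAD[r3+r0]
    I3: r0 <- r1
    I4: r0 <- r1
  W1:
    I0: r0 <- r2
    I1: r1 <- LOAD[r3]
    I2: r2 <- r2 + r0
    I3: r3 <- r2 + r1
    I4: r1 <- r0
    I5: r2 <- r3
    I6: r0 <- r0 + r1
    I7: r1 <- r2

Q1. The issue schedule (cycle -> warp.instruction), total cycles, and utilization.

cycle 0: W0.I0
cycle 1: W1.I0
cycle 2: W0.I1
cycle 3: W1.I1
cycle 4: W0.I2
cycle 5: W1.I2
cycle 6: idle
cycle 7: W1.I3
cycle 8: W0.I3
cycle 9: W1.I4
cycle 10: W0.I4
cycle 11: W1.I5
cycle 12: W1.I6
cycle 13: W1.I7

Answer: 14 cycles, utilization 13/14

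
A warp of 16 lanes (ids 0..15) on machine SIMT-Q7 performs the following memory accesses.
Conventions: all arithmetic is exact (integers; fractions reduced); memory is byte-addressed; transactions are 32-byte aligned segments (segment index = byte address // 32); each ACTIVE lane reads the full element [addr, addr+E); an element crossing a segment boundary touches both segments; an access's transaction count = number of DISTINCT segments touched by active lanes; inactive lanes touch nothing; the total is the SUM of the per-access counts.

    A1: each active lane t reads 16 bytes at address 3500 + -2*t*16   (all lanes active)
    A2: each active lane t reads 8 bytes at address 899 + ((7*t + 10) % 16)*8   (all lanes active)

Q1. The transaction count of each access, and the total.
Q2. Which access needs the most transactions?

A1: 16 transactions
A2: 5 transactions

Answer: 16,5; total 21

Answer: A1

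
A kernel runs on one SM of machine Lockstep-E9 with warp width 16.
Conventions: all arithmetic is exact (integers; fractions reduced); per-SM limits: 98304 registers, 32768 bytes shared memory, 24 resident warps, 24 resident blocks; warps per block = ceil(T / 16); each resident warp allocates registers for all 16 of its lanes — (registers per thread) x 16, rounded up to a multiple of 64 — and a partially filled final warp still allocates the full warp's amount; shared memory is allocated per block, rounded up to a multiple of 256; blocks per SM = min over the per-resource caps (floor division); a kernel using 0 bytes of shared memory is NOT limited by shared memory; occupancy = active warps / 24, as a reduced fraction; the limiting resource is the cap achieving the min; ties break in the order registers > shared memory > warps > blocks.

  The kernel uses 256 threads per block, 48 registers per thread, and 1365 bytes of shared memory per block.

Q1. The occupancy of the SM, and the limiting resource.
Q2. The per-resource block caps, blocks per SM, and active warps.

Answer: occupancy 2/3, limited by warps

registers: 8 blocks
shared memory: 21 blocks
warps: 1 block
blocks: 24 blocks

Answer: 1 block, 16 active warps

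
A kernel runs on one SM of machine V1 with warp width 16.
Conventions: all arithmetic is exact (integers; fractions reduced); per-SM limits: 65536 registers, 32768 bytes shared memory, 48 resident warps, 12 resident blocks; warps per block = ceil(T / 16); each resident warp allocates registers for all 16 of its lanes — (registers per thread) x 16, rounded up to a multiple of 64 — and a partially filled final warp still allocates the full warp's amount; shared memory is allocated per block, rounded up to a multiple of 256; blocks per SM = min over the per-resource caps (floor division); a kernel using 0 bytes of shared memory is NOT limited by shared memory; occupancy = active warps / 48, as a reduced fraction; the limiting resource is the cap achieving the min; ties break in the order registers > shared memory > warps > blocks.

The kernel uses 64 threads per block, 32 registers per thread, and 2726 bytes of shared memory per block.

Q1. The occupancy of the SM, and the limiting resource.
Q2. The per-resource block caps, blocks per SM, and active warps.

Answer: occupancy 11/12, limited by shared memory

registers: 32 blocks
shared memory: 11 blocks
warps: 12 blocks
blocks: 12 blocks

Answer: 11 blocks, 44 active warps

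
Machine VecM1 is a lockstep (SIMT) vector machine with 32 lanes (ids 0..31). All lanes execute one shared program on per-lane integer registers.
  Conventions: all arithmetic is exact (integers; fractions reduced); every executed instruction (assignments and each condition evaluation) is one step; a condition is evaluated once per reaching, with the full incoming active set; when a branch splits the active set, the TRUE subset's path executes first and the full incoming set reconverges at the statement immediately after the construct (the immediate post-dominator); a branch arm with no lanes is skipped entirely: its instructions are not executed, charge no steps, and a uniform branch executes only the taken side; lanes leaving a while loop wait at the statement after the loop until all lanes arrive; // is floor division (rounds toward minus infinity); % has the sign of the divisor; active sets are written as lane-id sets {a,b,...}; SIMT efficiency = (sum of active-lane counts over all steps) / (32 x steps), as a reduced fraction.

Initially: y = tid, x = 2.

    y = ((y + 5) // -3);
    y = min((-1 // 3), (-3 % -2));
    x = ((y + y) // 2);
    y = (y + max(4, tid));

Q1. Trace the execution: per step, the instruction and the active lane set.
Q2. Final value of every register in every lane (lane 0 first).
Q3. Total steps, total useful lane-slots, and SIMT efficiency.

step 0: y <- ((y + 5) // -3)         {0,1,2,3,4,5,6,7,8,9,10,11,12,13,14,15,16,17,18,19,20,21,22,23,24,25,26,27,28,29,30,31}
step 1: y <- min((-1 // 3), (-3 % -2)) {0,1,2,3,4,5,6,7,8,9,10,11,12,13,14,15,16,17,18,19,20,21,22,23,24,25,26,27,28,29,30,31}
step 2: x <- ((y + y) // 2)          {0,1,2,3,4,5,6,7,8,9,10,11,12,13,14,15,16,17,18,19,20,21,22,23,24,25,26,27,28,29,30,31}
step 3: y <- (y + max(4, tid))       {0,1,2,3,4,5,6,7,8,9,10,11,12,13,14,15,16,17,18,19,20,21,22,23,24,25,26,27,28,29,30,31}

Answer: 4 steps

y: 3,3,3,3,3,4,5,6,7,8,9,10,11,12,13,14,15,16,17,18,19,20,21,22,23,24,25,26,27,28,29,30
x: -1,-1,-1,-1,-1,-1,-1,-1,-1,-1,-1,-1,-1,-1,-1,-1,-1,-1,-1,-1,-1,-1,-1,-1,-1,-1,-1,-1,-1,-1,-1,-1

steps = 4; useful = 128; efficiency = 128/128 = 1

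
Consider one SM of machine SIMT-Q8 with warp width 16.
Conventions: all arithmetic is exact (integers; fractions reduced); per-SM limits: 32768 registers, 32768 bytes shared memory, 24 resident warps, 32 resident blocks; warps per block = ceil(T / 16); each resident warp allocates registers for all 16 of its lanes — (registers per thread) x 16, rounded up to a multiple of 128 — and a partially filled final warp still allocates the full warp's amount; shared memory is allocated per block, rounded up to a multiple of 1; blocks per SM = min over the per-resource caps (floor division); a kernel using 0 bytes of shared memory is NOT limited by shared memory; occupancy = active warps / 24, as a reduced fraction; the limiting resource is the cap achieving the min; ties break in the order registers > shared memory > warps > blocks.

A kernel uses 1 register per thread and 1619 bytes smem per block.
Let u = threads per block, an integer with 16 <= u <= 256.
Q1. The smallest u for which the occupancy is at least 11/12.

Answer: u = 17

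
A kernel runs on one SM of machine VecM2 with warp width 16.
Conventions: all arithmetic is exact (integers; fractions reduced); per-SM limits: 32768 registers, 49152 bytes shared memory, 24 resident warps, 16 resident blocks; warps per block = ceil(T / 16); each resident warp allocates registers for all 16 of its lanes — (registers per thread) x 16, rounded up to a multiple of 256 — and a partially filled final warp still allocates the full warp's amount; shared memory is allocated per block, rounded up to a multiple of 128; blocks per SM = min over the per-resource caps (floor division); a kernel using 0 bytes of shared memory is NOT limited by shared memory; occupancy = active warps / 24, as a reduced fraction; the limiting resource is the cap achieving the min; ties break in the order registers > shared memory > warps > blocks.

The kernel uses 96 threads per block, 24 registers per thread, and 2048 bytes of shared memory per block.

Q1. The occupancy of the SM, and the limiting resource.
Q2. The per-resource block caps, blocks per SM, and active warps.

Answer: occupancy 1, limited by warps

registers: 10 blocks
shared memory: 24 blocks
warps: 4 blocks
blocks: 16 blocks

Answer: 4 blocks, 24 active warps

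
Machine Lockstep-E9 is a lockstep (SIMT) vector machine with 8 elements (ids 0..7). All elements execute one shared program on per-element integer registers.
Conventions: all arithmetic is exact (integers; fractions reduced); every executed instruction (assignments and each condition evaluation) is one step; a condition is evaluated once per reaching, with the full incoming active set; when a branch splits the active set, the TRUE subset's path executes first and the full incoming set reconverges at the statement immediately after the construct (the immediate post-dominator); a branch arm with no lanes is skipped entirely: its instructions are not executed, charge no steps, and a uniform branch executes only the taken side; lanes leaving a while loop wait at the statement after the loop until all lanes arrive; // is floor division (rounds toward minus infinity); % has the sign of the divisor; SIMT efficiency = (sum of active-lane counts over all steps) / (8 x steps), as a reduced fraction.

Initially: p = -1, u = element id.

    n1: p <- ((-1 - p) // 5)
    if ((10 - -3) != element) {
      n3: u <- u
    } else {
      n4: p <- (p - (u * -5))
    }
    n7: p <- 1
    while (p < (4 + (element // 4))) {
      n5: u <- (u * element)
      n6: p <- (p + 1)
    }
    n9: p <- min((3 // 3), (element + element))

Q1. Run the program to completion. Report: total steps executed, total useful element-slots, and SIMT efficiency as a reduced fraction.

Answer: 18 steps, 132 useful, 11/12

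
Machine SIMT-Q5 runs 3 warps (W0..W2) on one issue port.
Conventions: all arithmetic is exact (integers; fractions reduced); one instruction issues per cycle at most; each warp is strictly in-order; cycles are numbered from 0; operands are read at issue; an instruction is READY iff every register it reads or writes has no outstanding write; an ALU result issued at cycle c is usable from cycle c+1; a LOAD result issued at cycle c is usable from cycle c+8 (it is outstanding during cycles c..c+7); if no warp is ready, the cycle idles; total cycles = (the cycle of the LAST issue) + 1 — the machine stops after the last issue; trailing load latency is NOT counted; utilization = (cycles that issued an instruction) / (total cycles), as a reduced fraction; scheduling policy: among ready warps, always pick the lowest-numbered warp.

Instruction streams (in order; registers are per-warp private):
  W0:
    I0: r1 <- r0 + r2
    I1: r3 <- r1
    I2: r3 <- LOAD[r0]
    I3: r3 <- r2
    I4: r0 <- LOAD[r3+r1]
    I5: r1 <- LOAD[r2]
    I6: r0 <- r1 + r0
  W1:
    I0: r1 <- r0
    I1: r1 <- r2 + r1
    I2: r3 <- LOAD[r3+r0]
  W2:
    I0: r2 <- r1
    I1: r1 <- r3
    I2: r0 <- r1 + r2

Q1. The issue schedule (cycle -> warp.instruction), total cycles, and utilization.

cycle 0: W0.I0
cycle 1: W0.I1
cycle 2: W0.I2
cycle 3: W1.I0
cycle 4: W1.I1
cycle 5: W1.I2
cycle 6: W2.I0
cycle 7: W2.I1
cycle 8: W2.I2
cycle 9: idle
cycle 10: W0.I3
cycle 11: W0.I4
cycle 12: W0.I5
cycle 13: idle
cycle 14: idle
cycle 15: idle
cycle 16: idle
cycle 17: idle
cycle 18: idle
cycle 19: idle
cycle 20: W0.I6

Answer: 21 cycles, utilization 13/21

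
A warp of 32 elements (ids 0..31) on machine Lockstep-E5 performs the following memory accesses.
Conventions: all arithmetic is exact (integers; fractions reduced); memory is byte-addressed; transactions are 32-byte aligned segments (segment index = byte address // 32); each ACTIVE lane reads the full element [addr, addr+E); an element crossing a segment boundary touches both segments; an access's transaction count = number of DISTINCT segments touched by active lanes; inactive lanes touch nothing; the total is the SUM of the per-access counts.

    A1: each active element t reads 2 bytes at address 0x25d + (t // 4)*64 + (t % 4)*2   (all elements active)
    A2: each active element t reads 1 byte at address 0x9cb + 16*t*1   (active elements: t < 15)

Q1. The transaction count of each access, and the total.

A1: 16 transactions
A2: 8 transactions

Answer: 16,8; total 24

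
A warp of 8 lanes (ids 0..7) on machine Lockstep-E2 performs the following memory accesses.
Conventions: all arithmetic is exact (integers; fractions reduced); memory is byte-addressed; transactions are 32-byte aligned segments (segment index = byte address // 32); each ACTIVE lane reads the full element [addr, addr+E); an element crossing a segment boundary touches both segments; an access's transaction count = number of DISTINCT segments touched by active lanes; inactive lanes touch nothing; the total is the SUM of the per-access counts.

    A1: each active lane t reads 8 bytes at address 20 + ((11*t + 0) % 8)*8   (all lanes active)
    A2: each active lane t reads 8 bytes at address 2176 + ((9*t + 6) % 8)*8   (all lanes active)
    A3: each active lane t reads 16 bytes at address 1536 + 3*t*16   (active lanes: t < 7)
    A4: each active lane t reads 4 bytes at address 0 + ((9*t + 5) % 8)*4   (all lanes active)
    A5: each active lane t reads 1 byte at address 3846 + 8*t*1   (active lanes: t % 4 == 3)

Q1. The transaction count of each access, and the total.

A1: 3 transactions
A2: 2 transactions
A3: 7 transactions
A4: 1 transaction
A5: 2 transactions

Answer: 3,2,7,1,2; total 15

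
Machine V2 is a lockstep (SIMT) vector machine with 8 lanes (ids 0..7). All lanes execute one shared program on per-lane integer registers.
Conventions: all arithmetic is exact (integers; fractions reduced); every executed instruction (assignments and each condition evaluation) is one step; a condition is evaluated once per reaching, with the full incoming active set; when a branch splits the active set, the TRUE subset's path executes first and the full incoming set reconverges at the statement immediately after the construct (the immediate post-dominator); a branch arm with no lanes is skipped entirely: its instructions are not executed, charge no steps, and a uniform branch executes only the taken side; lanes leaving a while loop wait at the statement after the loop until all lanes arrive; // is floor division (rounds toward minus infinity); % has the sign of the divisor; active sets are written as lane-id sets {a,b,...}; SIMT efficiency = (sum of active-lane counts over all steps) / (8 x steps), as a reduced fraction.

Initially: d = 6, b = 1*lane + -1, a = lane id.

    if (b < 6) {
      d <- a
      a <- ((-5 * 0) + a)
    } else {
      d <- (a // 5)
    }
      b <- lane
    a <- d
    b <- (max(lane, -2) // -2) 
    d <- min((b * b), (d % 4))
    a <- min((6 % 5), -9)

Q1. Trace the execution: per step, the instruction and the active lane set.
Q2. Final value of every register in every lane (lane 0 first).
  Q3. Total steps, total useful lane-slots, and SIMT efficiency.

step 0: eval (b < 6)                 {0,1,2,3,4,5,6,7}
step 1: d <- a                       {0,1,2,3,4,5,6}
step 2: a <- ((-5 * 0) + a)          {0,1,2,3,4,5,6}
step 3: d <- (a // 5)                {7}
step 4: b <- lane                    {0,1,2,3,4,5,6,7}
step 5: a <- d                       {0,1,2,3,4,5,6,7}
step 6: b <- (max(lane, -2) // -2)   {0,1,2,3,4,5,6,7}
step 7: d <- min((b * b), (d % 4))   {0,1,2,3,4,5,6,7}
step 8: a <- min((6 % 5), -9)        {0,1,2,3,4,5,6,7}

Answer: 9 steps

d: 0,1,1,3,0,1,2,1
b: 0,-1,-1,-2,-2,-3,-3,-4
a: -9,-9,-9,-9,-9,-9,-9,-9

steps = 9; useful = 63; efficiency = 63/72 = 7/8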